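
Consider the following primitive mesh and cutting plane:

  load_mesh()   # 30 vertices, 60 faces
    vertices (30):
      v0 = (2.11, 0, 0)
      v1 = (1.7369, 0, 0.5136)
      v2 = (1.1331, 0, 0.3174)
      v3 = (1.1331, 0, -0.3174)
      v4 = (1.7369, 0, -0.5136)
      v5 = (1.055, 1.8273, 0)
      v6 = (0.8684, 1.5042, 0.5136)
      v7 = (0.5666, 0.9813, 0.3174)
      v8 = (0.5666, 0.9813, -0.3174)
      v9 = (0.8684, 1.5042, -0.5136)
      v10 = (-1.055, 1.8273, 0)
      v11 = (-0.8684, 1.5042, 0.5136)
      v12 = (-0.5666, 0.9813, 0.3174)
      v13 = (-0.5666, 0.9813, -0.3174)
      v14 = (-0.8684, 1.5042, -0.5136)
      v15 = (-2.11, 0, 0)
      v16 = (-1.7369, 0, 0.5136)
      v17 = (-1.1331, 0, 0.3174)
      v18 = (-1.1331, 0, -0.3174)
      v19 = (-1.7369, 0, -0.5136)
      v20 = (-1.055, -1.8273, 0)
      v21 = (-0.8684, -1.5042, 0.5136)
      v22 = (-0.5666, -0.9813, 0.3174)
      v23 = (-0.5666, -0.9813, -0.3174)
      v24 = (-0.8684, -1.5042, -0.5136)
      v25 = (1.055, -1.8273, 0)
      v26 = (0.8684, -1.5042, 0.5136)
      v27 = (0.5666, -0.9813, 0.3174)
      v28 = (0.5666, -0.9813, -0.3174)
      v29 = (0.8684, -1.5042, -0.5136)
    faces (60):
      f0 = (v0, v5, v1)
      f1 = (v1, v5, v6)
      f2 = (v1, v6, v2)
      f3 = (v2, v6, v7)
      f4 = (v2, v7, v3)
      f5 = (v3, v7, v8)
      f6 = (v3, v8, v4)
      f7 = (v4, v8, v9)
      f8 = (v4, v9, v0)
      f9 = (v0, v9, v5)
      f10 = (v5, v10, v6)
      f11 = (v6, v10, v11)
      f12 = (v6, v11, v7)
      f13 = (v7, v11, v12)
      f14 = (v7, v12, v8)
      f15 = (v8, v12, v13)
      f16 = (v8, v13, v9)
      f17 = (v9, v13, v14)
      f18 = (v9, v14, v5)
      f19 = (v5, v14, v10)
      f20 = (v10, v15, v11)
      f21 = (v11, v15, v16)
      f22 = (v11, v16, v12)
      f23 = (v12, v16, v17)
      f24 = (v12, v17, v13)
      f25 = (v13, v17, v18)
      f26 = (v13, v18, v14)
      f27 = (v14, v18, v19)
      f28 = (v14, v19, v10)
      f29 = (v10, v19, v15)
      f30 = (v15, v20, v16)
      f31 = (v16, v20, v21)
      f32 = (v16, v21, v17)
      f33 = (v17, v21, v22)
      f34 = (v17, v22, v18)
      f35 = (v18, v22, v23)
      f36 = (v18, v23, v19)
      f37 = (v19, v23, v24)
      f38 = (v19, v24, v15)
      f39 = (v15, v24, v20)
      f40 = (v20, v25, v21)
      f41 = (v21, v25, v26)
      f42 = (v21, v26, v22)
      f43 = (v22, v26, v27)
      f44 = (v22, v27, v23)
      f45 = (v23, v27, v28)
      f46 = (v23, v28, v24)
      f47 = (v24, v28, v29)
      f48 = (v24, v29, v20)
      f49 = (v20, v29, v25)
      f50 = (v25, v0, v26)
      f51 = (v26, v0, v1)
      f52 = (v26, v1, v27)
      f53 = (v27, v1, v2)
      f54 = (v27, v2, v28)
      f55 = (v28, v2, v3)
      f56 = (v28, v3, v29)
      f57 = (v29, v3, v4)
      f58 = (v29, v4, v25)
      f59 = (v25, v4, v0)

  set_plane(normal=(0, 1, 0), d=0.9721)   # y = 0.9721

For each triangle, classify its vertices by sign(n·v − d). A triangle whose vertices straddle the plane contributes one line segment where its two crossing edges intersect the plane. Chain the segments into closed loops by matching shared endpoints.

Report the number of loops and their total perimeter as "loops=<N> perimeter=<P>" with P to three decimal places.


loops=2 perimeter=6.348

Straddling triangles (20 of 60):
  (v0,v5,v1) [-+-] → (1.54875, 0.9721, 0)–(1.37414, 0.9721, 0.240371)  len=0.2971
  (v1,v5,v6) [-++] → (1.37414, 0.9721, 0.240371)–(1.17563, 0.9721, 0.5136)  len=0.3377
  (v1,v6,v2) [-+-] → (1.17563, 0.9721, 0.5136)–(0.962036, 0.9721, 0.444196)  len=0.2246
  (v2,v6,v7) [-++] → (0.962036, 0.9721, 0.444196)–(0.571911, 0.9721, 0.3174)  len=0.4102
  (v2,v7,v3) [-+-] → (0.571911, 0.9721, 0.3174)–(0.571911, 0.9721, 0.311449)  len=0.0060
  (v3,v7,v8) [-++] → (0.571911, 0.9721, 0.311449)–(0.571911, 0.9721, -0.3174)  len=0.6288
  (v3,v8,v4) [-+-] → (0.571911, 0.9721, -0.3174)–(0.577572, 0.9721, -0.319239)  len=0.0060
  (v4,v8,v9) [-++] → (0.577572, 0.9721, -0.319239)–(1.17563, 0.9721, -0.5136)  len=0.6288
  (v4,v9,v0) [-+-] → (1.17563, 0.9721, -0.5136)–(1.30761, 0.9721, -0.331918)  len=0.2246
  (v0,v9,v5) [-++] → (1.30761, 0.9721, -0.331918)–(1.54875, 0.9721, 0)  len=0.4103
  (v10,v15,v11) [+-+] → (-1.54875, 0.9721, 0)–(-1.30761, 0.9721, 0.331918)  len=0.4103
  (v11,v15,v16) [+--] → (-1.30761, 0.9721, 0.331918)–(-1.17563, 0.9721, 0.5136)  len=0.2246
  (v11,v16,v12) [+-+] → (-1.17563, 0.9721, 0.5136)–(-0.577572, 0.9721, 0.319239)  len=0.6288
  (v12,v16,v17) [+--] → (-0.577572, 0.9721, 0.319239)–(-0.571911, 0.9721, 0.3174)  len=0.0060
  (v12,v17,v13) [+-+] → (-0.571911, 0.9721, 0.3174)–(-0.571911, 0.9721, -0.311449)  len=0.6288
  (v13,v17,v18) [+--] → (-0.571911, 0.9721, -0.311449)–(-0.571911, 0.9721, -0.3174)  len=0.0060
  (v13,v18,v14) [+-+] → (-0.571911, 0.9721, -0.3174)–(-0.962036, 0.9721, -0.444196)  len=0.4102
  (v14,v18,v19) [+--] → (-0.962036, 0.9721, -0.444196)–(-1.17563, 0.9721, -0.5136)  len=0.2246
  (v14,v19,v10) [+-+] → (-1.17563, 0.9721, -0.5136)–(-1.37414, 0.9721, -0.240371)  len=0.3377
  (v10,v19,v15) [+--] → (-1.37414, 0.9721, -0.240371)–(-1.54875, 0.9721, 0)  len=0.2971

Chained into 2 loop(s):
  loop 1: 10 segments, perimeter = 3.1741
  loop 2: 10 segments, perimeter = 3.1741
Total perimeter = 6.348


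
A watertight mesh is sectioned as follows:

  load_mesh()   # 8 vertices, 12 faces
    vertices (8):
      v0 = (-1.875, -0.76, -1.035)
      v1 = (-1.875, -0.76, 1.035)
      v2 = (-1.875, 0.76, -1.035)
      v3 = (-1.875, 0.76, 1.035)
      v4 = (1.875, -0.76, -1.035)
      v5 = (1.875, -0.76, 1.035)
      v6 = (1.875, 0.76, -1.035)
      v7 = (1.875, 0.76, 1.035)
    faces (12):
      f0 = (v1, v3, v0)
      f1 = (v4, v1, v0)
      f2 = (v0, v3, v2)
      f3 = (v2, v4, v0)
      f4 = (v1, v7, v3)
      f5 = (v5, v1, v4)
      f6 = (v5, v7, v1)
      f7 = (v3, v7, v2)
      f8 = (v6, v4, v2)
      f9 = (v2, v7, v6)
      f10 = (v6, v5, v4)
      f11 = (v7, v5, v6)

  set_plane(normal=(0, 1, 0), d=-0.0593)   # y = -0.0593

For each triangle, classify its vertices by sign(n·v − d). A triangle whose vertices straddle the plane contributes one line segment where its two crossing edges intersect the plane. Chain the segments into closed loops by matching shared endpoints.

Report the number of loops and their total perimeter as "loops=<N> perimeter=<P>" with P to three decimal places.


Straddling triangles (8 of 12):
  (v1,v3,v0) [-+-] → (-1.875, -0.0593, 1.035)–(-1.875, -0.0593, -0.0807572)  len=1.1158
  (v0,v3,v2) [-++] → (-1.875, -0.0593, -0.0807572)–(-1.875, -0.0593, -1.035)  len=0.9542
  (v2,v4,v0) [+--] → (0.146299, -0.0593, -1.035)–(-1.875, -0.0593, -1.035)  len=2.0213
  (v1,v7,v3) [-++] → (-0.146299, -0.0593, 1.035)–(-1.875, -0.0593, 1.035)  len=1.7287
  (v5,v7,v1) [-+-] → (1.875, -0.0593, 1.035)–(-0.146299, -0.0593, 1.035)  len=2.0213
  (v6,v4,v2) [+-+] → (1.875, -0.0593, -1.035)–(0.146299, -0.0593, -1.035)  len=1.7287
  (v6,v5,v4) [+--] → (1.875, -0.0593, 0.0807572)–(1.875, -0.0593, -1.035)  len=1.1158
  (v7,v5,v6) [+-+] → (1.875, -0.0593, 1.035)–(1.875, -0.0593, 0.0807572)  len=0.9542

Chained into 1 loop(s):
  loop 1: 8 segments, perimeter = 11.6400
Total perimeter = 11.640

loops=1 perimeter=11.640


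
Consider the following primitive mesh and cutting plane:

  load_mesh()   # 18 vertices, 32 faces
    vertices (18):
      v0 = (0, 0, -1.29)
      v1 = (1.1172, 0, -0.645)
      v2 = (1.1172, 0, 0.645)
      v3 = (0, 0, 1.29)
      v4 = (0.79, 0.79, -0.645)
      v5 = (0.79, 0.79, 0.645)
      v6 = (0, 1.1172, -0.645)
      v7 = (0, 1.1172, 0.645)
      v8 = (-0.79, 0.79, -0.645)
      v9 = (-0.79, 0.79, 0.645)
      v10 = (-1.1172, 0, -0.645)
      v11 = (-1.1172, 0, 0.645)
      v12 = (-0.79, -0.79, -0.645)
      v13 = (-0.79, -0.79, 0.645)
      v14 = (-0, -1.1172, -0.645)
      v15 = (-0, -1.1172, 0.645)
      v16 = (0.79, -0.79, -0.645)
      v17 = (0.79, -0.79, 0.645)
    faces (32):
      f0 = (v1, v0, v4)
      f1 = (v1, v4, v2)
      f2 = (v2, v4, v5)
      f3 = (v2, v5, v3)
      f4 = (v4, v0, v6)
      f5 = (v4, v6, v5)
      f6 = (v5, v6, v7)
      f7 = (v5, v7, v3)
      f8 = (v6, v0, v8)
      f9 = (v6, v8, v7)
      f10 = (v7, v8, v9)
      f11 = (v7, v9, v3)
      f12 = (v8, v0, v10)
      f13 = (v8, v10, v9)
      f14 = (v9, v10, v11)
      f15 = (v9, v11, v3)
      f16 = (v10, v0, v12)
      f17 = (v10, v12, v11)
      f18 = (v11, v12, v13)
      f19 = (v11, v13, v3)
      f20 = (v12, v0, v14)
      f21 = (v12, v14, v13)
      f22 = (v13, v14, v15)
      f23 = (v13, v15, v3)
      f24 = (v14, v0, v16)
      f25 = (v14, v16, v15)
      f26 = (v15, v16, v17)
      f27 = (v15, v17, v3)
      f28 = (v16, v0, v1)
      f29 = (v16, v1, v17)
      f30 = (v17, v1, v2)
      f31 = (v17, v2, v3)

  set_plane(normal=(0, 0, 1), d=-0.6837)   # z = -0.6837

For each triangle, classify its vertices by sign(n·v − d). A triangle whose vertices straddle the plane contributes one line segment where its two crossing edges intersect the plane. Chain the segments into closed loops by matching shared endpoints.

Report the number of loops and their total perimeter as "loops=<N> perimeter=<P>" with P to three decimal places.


Straddling triangles (8 of 32):
  (v1,v0,v4) [+-+] → (1.05017, 0, -0.6837)–(0.7426, 0.7426, -0.6837)  len=0.8038
  (v4,v0,v6) [+-+] → (0.7426, 0.7426, -0.6837)–(0, 1.05017, -0.6837)  len=0.8038
  (v6,v0,v8) [+-+] → (0, 1.05017, -0.6837)–(-0.7426, 0.7426, -0.6837)  len=0.8038
  (v8,v0,v10) [+-+] → (-0.7426, 0.7426, -0.6837)–(-1.05017, 0, -0.6837)  len=0.8038
  (v10,v0,v12) [+-+] → (-1.05017, 0, -0.6837)–(-0.7426, -0.7426, -0.6837)  len=0.8038
  (v12,v0,v14) [+-+] → (-0.7426, -0.7426, -0.6837)–(0, -1.05017, -0.6837)  len=0.8038
  (v14,v0,v16) [+-+] → (0, -1.05017, -0.6837)–(0.7426, -0.7426, -0.6837)  len=0.8038
  (v16,v0,v1) [+-+] → (0.7426, -0.7426, -0.6837)–(1.05017, 0, -0.6837)  len=0.8038

Chained into 1 loop(s):
  loop 1: 8 segments, perimeter = 6.4302
Total perimeter = 6.430

loops=1 perimeter=6.430


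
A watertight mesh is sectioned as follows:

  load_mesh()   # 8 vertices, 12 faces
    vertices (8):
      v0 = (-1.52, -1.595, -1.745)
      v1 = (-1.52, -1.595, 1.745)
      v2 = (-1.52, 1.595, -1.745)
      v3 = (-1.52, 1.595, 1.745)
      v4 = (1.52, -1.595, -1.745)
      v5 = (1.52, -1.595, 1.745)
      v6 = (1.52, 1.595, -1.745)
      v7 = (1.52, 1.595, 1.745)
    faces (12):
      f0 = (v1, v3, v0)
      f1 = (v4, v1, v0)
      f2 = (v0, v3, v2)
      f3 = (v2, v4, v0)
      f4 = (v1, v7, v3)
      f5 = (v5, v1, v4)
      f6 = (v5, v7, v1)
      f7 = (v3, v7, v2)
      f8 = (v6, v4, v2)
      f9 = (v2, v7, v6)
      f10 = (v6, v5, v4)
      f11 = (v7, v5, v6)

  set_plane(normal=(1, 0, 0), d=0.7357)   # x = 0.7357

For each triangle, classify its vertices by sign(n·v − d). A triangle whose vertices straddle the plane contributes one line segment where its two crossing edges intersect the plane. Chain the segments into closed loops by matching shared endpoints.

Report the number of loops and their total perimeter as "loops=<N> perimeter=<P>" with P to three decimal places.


loops=1 perimeter=13.360

Straddling triangles (8 of 12):
  (v4,v1,v0) [+--] → (0.7357, -1.595, -0.844603)–(0.7357, -1.595, -1.745)  len=0.9004
  (v2,v4,v0) [-+-] → (0.7357, -0.772001, -1.745)–(0.7357, -1.595, -1.745)  len=0.8230
  (v1,v7,v3) [-+-] → (0.7357, 0.772001, 1.745)–(0.7357, 1.595, 1.745)  len=0.8230
  (v5,v1,v4) [+-+] → (0.7357, -1.595, 1.745)–(0.7357, -1.595, -0.844603)  len=2.5896
  (v5,v7,v1) [++-] → (0.7357, 0.772001, 1.745)–(0.7357, -1.595, 1.745)  len=2.3670
  (v3,v7,v2) [-+-] → (0.7357, 1.595, 1.745)–(0.7357, 1.595, 0.844603)  len=0.9004
  (v6,v4,v2) [++-] → (0.7357, -0.772001, -1.745)–(0.7357, 1.595, -1.745)  len=2.3670
  (v2,v7,v6) [-++] → (0.7357, 1.595, 0.844603)–(0.7357, 1.595, -1.745)  len=2.5896

Chained into 1 loop(s):
  loop 1: 8 segments, perimeter = 13.3600
Total perimeter = 13.360


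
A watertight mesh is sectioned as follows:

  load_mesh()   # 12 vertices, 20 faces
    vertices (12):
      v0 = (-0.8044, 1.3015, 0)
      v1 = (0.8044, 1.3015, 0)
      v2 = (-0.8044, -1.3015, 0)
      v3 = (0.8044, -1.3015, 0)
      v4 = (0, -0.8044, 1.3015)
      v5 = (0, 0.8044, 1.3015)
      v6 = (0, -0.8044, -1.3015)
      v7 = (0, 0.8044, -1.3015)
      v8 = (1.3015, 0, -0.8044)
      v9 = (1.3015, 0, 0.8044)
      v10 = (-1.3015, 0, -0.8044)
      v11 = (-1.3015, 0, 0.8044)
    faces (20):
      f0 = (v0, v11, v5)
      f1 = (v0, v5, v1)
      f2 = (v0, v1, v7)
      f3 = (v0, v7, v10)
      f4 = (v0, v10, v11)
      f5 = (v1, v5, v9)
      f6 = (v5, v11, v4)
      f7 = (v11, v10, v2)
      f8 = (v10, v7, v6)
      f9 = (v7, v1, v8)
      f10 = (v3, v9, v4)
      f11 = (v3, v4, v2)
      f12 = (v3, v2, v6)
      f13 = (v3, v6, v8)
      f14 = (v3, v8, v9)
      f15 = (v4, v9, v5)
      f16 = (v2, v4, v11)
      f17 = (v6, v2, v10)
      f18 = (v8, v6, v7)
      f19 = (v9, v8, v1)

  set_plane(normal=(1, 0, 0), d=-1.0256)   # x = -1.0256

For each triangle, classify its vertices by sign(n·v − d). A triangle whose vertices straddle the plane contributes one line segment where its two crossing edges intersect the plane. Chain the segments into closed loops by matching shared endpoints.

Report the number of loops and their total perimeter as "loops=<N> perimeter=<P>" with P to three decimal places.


loops=1 perimeter=5.236

Straddling triangles (8 of 20):
  (v0,v11,v5) [+-+] → (-1.0256, 0.722357, 0.357943)–(-1.0256, 0.170522, 0.909778)  len=0.7804
  (v0,v7,v10) [++-] → (-1.0256, 0.170522, -0.909778)–(-1.0256, 0.722357, -0.357943)  len=0.7804
  (v0,v10,v11) [+--] → (-1.0256, 0.722357, -0.357943)–(-1.0256, 0.722357, 0.357943)  len=0.7159
  (v5,v11,v4) [+-+] → (-1.0256, 0.170522, 0.909778)–(-1.0256, -0.170522, 0.909778)  len=0.3410
  (v11,v10,v2) [--+] → (-1.0256, -0.722357, -0.357943)–(-1.0256, -0.722357, 0.357943)  len=0.7159
  (v10,v7,v6) [-++] → (-1.0256, 0.170522, -0.909778)–(-1.0256, -0.170522, -0.909778)  len=0.3410
  (v2,v4,v11) [++-] → (-1.0256, -0.170522, 0.909778)–(-1.0256, -0.722357, 0.357943)  len=0.7804
  (v6,v2,v10) [++-] → (-1.0256, -0.722357, -0.357943)–(-1.0256, -0.170522, -0.909778)  len=0.7804

Chained into 1 loop(s):
  loop 1: 8 segments, perimeter = 5.2355
Total perimeter = 5.236


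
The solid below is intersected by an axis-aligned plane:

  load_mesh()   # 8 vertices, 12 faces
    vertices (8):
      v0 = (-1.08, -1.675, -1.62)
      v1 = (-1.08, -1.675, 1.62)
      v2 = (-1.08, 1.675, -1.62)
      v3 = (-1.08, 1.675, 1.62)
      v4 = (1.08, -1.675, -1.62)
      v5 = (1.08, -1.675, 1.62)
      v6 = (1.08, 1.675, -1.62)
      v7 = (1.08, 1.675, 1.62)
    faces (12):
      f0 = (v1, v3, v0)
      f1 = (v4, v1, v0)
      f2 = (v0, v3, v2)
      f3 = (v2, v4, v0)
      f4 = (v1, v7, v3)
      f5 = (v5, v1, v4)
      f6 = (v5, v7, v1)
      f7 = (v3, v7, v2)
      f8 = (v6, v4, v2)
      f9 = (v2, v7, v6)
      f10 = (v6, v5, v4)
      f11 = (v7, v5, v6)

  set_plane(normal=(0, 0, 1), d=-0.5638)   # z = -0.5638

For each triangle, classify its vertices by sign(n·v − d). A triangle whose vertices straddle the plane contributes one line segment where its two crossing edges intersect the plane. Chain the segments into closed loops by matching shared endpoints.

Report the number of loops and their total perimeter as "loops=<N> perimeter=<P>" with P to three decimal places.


loops=1 perimeter=11.020

Straddling triangles (8 of 12):
  (v1,v3,v0) [++-] → (-1.08, -0.582941, -0.5638)–(-1.08, -1.675, -0.5638)  len=1.0921
  (v4,v1,v0) [-+-] → (0.375867, -1.675, -0.5638)–(-1.08, -1.675, -0.5638)  len=1.4559
  (v0,v3,v2) [-+-] → (-1.08, -0.582941, -0.5638)–(-1.08, 1.675, -0.5638)  len=2.2579
  (v5,v1,v4) [++-] → (0.375867, -1.675, -0.5638)–(1.08, -1.675, -0.5638)  len=0.7041
  (v3,v7,v2) [++-] → (-0.375867, 1.675, -0.5638)–(-1.08, 1.675, -0.5638)  len=0.7041
  (v2,v7,v6) [-+-] → (-0.375867, 1.675, -0.5638)–(1.08, 1.675, -0.5638)  len=1.4559
  (v6,v5,v4) [-+-] → (1.08, 0.582941, -0.5638)–(1.08, -1.675, -0.5638)  len=2.2579
  (v7,v5,v6) [++-] → (1.08, 0.582941, -0.5638)–(1.08, 1.675, -0.5638)  len=1.0921

Chained into 1 loop(s):
  loop 1: 8 segments, perimeter = 11.0200
Total perimeter = 11.020


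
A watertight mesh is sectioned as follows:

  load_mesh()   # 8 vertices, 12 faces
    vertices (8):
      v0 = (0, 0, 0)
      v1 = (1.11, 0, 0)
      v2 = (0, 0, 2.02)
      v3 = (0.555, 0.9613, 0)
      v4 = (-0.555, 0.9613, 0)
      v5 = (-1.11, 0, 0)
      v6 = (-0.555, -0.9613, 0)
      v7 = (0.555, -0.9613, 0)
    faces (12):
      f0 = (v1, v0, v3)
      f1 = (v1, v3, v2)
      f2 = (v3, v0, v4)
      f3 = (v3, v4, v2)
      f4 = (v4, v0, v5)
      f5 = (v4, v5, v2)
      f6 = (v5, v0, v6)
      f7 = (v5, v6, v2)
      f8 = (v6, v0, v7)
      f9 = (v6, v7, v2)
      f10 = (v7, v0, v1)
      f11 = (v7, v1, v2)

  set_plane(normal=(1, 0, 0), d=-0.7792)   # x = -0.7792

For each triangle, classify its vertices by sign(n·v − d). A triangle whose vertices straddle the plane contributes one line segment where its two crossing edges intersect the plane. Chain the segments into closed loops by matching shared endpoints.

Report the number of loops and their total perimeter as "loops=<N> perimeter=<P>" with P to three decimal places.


loops=1 perimeter=2.808

Straddling triangles (4 of 12):
  (v4,v0,v5) [++-] → (-0.7792, 0, 0)–(-0.7792, 0.572969, 0)  len=0.5730
  (v4,v5,v2) [+-+] → (-0.7792, 0.572969, 0)–(-0.7792, 0, 0.601996)  len=0.8311
  (v5,v0,v6) [-++] → (-0.7792, 0, 0)–(-0.7792, -0.572969, 0)  len=0.5730
  (v5,v6,v2) [-++] → (-0.7792, -0.572969, 0)–(-0.7792, 0, 0.601996)  len=0.8311

Chained into 1 loop(s):
  loop 1: 4 segments, perimeter = 2.8081
Total perimeter = 2.808


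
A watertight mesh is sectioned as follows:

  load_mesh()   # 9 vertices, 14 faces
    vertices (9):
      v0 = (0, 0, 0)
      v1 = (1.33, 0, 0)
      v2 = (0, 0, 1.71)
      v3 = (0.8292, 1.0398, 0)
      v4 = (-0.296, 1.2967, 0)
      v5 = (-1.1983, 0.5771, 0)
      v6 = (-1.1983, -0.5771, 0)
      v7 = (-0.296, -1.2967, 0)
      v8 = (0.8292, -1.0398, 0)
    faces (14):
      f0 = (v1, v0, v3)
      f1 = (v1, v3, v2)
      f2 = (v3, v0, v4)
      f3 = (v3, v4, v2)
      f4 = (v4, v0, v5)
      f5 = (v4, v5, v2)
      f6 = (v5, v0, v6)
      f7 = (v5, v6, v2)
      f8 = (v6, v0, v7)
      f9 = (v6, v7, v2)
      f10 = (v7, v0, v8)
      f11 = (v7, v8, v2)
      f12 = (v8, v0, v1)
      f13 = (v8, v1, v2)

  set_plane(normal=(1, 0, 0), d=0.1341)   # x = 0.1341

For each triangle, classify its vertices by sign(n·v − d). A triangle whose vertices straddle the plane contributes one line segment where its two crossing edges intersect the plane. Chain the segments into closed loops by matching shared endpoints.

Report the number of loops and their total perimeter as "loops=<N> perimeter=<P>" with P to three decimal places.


Straddling triangles (8 of 14):
  (v1,v0,v3) [+-+] → (0.1341, 0, 0)–(0.1341, 0.168159, 0)  len=0.1682
  (v1,v3,v2) [++-] → (0.1341, 0.168159, 1.43346)–(0.1341, 0, 1.53759)  len=0.1978
  (v3,v0,v4) [+--] → (0.1341, 0.168159, 0)–(0.1341, 1.1985, 0)  len=1.0303
  (v3,v4,v2) [+--] → (0.1341, 1.1985, 0)–(0.1341, 0.168159, 1.43346)  len=1.7653
  (v7,v0,v8) [--+] → (0.1341, -0.168159, 0)–(0.1341, -1.1985, 0)  len=1.0303
  (v7,v8,v2) [-+-] → (0.1341, -1.1985, 0)–(0.1341, -0.168159, 1.43346)  len=1.7653
  (v8,v0,v1) [+-+] → (0.1341, -0.168159, 0)–(0.1341, 0, 0)  len=0.1682
  (v8,v1,v2) [++-] → (0.1341, 0, 1.53759)–(0.1341, -0.168159, 1.43346)  len=0.1978

Chained into 1 loop(s):
  loop 1: 8 segments, perimeter = 6.3232
Total perimeter = 6.323

loops=1 perimeter=6.323


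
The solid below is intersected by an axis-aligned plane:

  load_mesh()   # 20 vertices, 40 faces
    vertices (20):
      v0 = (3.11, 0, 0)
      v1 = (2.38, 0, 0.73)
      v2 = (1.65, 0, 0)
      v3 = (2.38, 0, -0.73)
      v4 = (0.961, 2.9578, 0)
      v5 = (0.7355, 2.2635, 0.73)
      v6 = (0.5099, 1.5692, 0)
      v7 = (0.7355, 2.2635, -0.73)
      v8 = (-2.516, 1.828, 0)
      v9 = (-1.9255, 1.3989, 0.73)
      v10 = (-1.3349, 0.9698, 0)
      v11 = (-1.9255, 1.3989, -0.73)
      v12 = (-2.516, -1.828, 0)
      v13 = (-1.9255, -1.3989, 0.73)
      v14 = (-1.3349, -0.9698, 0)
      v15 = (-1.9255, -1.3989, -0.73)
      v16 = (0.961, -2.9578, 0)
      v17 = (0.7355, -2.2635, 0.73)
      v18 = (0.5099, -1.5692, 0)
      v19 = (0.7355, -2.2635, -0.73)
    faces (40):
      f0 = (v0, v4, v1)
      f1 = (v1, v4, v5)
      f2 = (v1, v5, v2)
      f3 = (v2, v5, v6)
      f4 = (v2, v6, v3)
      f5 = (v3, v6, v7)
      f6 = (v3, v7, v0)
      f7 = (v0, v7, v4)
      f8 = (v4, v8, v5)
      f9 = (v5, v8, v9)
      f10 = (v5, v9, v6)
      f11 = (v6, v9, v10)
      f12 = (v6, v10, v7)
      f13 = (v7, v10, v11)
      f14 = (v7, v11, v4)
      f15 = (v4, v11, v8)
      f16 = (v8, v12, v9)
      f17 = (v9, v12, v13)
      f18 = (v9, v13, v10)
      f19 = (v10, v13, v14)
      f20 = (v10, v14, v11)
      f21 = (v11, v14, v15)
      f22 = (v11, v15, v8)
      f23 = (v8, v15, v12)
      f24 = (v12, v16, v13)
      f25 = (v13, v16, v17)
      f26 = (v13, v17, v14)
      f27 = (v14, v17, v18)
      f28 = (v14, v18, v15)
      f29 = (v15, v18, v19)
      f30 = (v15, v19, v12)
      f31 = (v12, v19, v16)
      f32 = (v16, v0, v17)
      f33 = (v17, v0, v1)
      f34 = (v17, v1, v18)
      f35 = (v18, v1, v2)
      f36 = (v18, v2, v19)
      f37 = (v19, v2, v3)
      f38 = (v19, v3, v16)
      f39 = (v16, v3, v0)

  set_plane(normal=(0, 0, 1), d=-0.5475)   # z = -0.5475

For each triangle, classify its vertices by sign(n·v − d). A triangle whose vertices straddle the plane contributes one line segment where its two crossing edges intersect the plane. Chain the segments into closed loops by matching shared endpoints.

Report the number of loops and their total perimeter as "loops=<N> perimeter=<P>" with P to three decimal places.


Straddling triangles (20 of 40):
  (v2,v6,v3) [++-] → (1.91247, 0.3923, -0.5475)–(2.1975, 0, -0.5475)  len=0.4849
  (v3,v6,v7) [-+-] → (1.91247, 0.3923, -0.5475)–(0.6791, 2.08993, -0.5475)  len=2.0984
  (v3,v7,v0) [--+] → (1.32912, 1.69762, -0.5475)–(2.5625, 0, -0.5475)  len=2.0984
  (v0,v7,v4) [+-+] → (1.32912, 1.69762, -0.5475)–(0.791875, 2.43708, -0.5475)  len=0.9140
  (v6,v10,v7) [++-] → (0.2179, 1.94007, -0.5475)–(0.6791, 2.08993, -0.5475)  len=0.4849
  (v7,v10,v11) [-+-] → (0.2179, 1.94007, -0.5475)–(-1.77785, 1.29163, -0.5475)  len=2.0985
  (v7,v11,v4) [--+] → (-1.20388, 1.78863, -0.5475)–(0.791875, 2.43708, -0.5475)  len=2.0985
  (v4,v11,v8) [+-+] → (-1.20388, 1.78863, -0.5475)–(-2.07313, 1.50618, -0.5475)  len=0.9140
  (v10,v14,v11) [++-] → (-1.77785, 0.806725, -0.5475)–(-1.77785, 1.29163, -0.5475)  len=0.4849
  (v11,v14,v15) [-+-] → (-1.77785, 0.806725, -0.5475)–(-1.77785, -1.29163, -0.5475)  len=2.0983
  (v11,v15,v8) [--+] → (-2.07313, -0.592175, -0.5475)–(-2.07313, 1.50618, -0.5475)  len=2.0983
  (v8,v15,v12) [+-+] → (-2.07313, -0.592175, -0.5475)–(-2.07313, -1.50618, -0.5475)  len=0.9140
  (v14,v18,v15) [++-] → (-1.31665, -1.44148, -0.5475)–(-1.77785, -1.29163, -0.5475)  len=0.4849
  (v15,v18,v19) [-+-] → (-1.31665, -1.44148, -0.5475)–(0.6791, -2.08993, -0.5475)  len=2.0985
  (v15,v19,v12) [--+] → (-0.077375, -2.15463, -0.5475)–(-2.07313, -1.50618, -0.5475)  len=2.0985
  (v12,v19,v16) [+-+] → (-0.077375, -2.15463, -0.5475)–(0.791875, -2.43708, -0.5475)  len=0.9140
  (v18,v2,v19) [++-] → (0.964125, -1.69762, -0.5475)–(0.6791, -2.08993, -0.5475)  len=0.4849
  (v19,v2,v3) [-+-] → (0.964125, -1.69762, -0.5475)–(2.1975, 0, -0.5475)  len=2.0984
  (v19,v3,v16) [--+] → (2.02525, -0.73945, -0.5475)–(0.791875, -2.43708, -0.5475)  len=2.0984
  (v16,v3,v0) [+-+] → (2.02525, -0.73945, -0.5475)–(2.5625, 0, -0.5475)  len=0.9140

Chained into 2 loop(s):
  loop 1: 10 segments, perimeter = 12.9166
  loop 2: 10 segments, perimeter = 15.0620
Total perimeter = 27.979

loops=2 perimeter=27.979


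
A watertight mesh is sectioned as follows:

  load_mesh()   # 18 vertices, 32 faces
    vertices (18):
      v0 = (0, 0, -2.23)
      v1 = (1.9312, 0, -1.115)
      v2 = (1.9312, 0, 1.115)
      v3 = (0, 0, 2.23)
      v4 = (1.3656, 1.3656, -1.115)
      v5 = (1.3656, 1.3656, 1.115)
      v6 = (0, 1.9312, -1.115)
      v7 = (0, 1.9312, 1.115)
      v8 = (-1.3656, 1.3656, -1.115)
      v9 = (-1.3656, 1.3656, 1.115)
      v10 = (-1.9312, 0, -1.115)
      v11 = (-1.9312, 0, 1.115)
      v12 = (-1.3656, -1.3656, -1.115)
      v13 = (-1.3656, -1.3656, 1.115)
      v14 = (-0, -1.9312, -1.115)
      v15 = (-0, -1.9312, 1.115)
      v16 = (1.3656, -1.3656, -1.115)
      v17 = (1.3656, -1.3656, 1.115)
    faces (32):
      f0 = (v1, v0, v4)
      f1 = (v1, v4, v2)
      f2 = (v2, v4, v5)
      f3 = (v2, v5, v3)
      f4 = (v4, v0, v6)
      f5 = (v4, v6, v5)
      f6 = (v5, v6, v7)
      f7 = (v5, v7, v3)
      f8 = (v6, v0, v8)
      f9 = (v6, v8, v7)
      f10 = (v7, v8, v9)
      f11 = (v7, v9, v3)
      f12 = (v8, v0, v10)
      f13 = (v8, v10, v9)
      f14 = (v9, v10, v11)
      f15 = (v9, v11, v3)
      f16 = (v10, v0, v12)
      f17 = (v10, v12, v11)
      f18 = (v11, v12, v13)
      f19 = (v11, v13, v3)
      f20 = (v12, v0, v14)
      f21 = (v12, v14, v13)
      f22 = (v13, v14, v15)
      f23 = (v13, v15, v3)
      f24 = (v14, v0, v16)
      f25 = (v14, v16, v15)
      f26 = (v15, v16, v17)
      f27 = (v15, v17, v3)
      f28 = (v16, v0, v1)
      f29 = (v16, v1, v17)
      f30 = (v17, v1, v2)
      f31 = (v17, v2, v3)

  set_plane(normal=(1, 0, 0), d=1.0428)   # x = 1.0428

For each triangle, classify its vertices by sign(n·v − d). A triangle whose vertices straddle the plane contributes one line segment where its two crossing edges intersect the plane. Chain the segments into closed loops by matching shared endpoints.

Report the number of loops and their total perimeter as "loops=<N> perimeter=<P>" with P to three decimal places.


loops=1 perimeter=10.857

Straddling triangles (12 of 32):
  (v1,v0,v4) [+-+] → (1.0428, 0, -1.62793)–(1.0428, 1.0428, -1.37856)  len=1.0722
  (v2,v5,v3) [++-] → (1.0428, 1.0428, 1.37856)–(1.0428, 0, 1.62793)  len=1.0722
  (v4,v0,v6) [+--] → (1.0428, 1.0428, -1.37856)–(1.0428, 1.4993, -1.115)  len=0.5271
  (v4,v6,v5) [+-+] → (1.0428, 1.4993, -1.115)–(1.0428, 1.4993, 0.587873)  len=1.7029
  (v5,v6,v7) [+--] → (1.0428, 1.4993, 0.587873)–(1.0428, 1.4993, 1.115)  len=0.5271
  (v5,v7,v3) [+--] → (1.0428, 1.4993, 1.115)–(1.0428, 1.0428, 1.37856)  len=0.5271
  (v14,v0,v16) [--+] → (1.0428, -1.0428, -1.37856)–(1.0428, -1.4993, -1.115)  len=0.5271
  (v14,v16,v15) [-+-] → (1.0428, -1.4993, -1.115)–(1.0428, -1.4993, -0.587873)  len=0.5271
  (v15,v16,v17) [-++] → (1.0428, -1.4993, -0.587873)–(1.0428, -1.4993, 1.115)  len=1.7029
  (v15,v17,v3) [-+-] → (1.0428, -1.4993, 1.115)–(1.0428, -1.0428, 1.37856)  len=0.5271
  (v16,v0,v1) [+-+] → (1.0428, -1.0428, -1.37856)–(1.0428, 0, -1.62793)  len=1.0722
  (v17,v2,v3) [++-] → (1.0428, 0, 1.62793)–(1.0428, -1.0428, 1.37856)  len=1.0722

Chained into 1 loop(s):
  loop 1: 12 segments, perimeter = 10.8573
Total perimeter = 10.857


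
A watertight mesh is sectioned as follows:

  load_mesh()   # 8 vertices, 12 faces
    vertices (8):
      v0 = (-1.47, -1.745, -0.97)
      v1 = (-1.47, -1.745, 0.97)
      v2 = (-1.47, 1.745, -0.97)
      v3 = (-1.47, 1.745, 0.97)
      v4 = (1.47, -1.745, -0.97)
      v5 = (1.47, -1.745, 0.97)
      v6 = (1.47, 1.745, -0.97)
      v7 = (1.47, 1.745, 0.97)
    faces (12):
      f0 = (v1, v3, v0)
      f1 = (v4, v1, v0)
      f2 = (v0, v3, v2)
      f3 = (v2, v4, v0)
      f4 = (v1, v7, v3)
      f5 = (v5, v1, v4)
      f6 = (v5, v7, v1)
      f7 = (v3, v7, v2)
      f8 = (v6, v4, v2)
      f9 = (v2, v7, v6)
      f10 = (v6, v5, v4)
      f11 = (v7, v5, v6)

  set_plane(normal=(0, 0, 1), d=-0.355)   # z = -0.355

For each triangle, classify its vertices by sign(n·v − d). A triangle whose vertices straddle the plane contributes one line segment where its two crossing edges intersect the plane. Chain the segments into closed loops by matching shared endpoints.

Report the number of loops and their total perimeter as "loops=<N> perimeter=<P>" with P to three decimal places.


Straddling triangles (8 of 12):
  (v1,v3,v0) [++-] → (-1.47, -0.638634, -0.355)–(-1.47, -1.745, -0.355)  len=1.1064
  (v4,v1,v0) [-+-] → (0.53799, -1.745, -0.355)–(-1.47, -1.745, -0.355)  len=2.0080
  (v0,v3,v2) [-+-] → (-1.47, -0.638634, -0.355)–(-1.47, 1.745, -0.355)  len=2.3836
  (v5,v1,v4) [++-] → (0.53799, -1.745, -0.355)–(1.47, -1.745, -0.355)  len=0.9320
  (v3,v7,v2) [++-] → (-0.53799, 1.745, -0.355)–(-1.47, 1.745, -0.355)  len=0.9320
  (v2,v7,v6) [-+-] → (-0.53799, 1.745, -0.355)–(1.47, 1.745, -0.355)  len=2.0080
  (v6,v5,v4) [-+-] → (1.47, 0.638634, -0.355)–(1.47, -1.745, -0.355)  len=2.3836
  (v7,v5,v6) [++-] → (1.47, 0.638634, -0.355)–(1.47, 1.745, -0.355)  len=1.1064

Chained into 1 loop(s):
  loop 1: 8 segments, perimeter = 12.8600
Total perimeter = 12.860

loops=1 perimeter=12.860


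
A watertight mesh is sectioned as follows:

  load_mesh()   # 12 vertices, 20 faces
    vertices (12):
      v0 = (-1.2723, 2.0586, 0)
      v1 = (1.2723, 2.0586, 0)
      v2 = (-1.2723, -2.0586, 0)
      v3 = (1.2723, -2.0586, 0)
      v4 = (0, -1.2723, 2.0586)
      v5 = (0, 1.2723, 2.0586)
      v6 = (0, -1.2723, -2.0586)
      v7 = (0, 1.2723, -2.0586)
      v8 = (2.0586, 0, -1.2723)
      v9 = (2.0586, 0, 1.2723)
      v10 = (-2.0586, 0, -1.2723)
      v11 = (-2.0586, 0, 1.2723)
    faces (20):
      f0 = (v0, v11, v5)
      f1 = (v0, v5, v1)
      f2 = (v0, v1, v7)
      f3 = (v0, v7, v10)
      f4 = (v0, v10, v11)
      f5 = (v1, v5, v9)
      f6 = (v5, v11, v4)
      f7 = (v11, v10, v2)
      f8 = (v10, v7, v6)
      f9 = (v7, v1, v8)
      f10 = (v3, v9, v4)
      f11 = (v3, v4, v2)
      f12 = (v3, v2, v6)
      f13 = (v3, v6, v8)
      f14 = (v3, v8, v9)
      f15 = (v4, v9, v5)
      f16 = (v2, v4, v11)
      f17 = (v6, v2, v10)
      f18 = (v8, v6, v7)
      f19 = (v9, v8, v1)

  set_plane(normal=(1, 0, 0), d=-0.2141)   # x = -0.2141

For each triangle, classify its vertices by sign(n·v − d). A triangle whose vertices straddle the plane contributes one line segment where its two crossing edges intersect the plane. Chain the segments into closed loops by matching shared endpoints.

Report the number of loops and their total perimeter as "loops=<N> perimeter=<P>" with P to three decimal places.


Straddling triangles (10 of 20):
  (v0,v11,v5) [--+] → (-0.2141, 1.13998, 1.97682)–(-0.2141, 1.40462, 1.71218)  len=0.3743
  (v0,v5,v1) [-++] → (-0.2141, 1.40462, 1.71218)–(-0.2141, 2.0586, 0)  len=1.8328
  (v0,v1,v7) [-++] → (-0.2141, 2.0586, 0)–(-0.2141, 1.40462, -1.71218)  len=1.8328
  (v0,v7,v10) [-+-] → (-0.2141, 1.40462, -1.71218)–(-0.2141, 1.13998, -1.97682)  len=0.3743
  (v5,v11,v4) [+-+] → (-0.2141, 1.13998, 1.97682)–(-0.2141, -1.13998, 1.97682)  len=2.2800
  (v10,v7,v6) [-++] → (-0.2141, 1.13998, -1.97682)–(-0.2141, -1.13998, -1.97682)  len=2.2800
  (v3,v4,v2) [++-] → (-0.2141, -1.40462, 1.71218)–(-0.2141, -2.0586, 0)  len=1.8328
  (v3,v2,v6) [+-+] → (-0.2141, -2.0586, 0)–(-0.2141, -1.40462, -1.71218)  len=1.8328
  (v2,v4,v11) [-+-] → (-0.2141, -1.40462, 1.71218)–(-0.2141, -1.13998, 1.97682)  len=0.3743
  (v6,v2,v10) [+--] → (-0.2141, -1.40462, -1.71218)–(-0.2141, -1.13998, -1.97682)  len=0.3743

Chained into 1 loop(s):
  loop 1: 10 segments, perimeter = 13.3883
Total perimeter = 13.388

loops=1 perimeter=13.388


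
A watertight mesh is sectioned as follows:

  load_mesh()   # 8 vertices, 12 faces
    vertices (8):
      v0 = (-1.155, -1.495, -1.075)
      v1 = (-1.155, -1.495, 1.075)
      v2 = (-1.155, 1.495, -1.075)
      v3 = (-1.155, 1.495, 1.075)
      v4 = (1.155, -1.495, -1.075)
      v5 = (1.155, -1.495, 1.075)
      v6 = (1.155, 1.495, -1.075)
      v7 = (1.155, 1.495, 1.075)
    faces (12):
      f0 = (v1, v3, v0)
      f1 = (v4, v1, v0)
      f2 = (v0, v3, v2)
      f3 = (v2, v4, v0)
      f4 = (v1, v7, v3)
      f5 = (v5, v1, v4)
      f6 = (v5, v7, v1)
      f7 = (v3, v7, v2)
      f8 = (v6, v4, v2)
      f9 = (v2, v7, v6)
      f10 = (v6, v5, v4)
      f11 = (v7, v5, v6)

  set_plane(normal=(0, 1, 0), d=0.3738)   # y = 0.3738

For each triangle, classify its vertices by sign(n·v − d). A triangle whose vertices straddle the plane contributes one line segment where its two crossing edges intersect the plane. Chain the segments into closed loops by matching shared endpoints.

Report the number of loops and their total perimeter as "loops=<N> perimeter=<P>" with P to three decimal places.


loops=1 perimeter=8.920

Straddling triangles (8 of 12):
  (v1,v3,v0) [-+-] → (-1.155, 0.3738, 1.075)–(-1.155, 0.3738, 0.268786)  len=0.8062
  (v0,v3,v2) [-++] → (-1.155, 0.3738, 0.268786)–(-1.155, 0.3738, -1.075)  len=1.3438
  (v2,v4,v0) [+--] → (-0.288789, 0.3738, -1.075)–(-1.155, 0.3738, -1.075)  len=0.8662
  (v1,v7,v3) [-++] → (0.288789, 0.3738, 1.075)–(-1.155, 0.3738, 1.075)  len=1.4438
  (v5,v7,v1) [-+-] → (1.155, 0.3738, 1.075)–(0.288789, 0.3738, 1.075)  len=0.8662
  (v6,v4,v2) [+-+] → (1.155, 0.3738, -1.075)–(-0.288789, 0.3738, -1.075)  len=1.4438
  (v6,v5,v4) [+--] → (1.155, 0.3738, -0.268786)–(1.155, 0.3738, -1.075)  len=0.8062
  (v7,v5,v6) [+-+] → (1.155, 0.3738, 1.075)–(1.155, 0.3738, -0.268786)  len=1.3438

Chained into 1 loop(s):
  loop 1: 8 segments, perimeter = 8.9200
Total perimeter = 8.920


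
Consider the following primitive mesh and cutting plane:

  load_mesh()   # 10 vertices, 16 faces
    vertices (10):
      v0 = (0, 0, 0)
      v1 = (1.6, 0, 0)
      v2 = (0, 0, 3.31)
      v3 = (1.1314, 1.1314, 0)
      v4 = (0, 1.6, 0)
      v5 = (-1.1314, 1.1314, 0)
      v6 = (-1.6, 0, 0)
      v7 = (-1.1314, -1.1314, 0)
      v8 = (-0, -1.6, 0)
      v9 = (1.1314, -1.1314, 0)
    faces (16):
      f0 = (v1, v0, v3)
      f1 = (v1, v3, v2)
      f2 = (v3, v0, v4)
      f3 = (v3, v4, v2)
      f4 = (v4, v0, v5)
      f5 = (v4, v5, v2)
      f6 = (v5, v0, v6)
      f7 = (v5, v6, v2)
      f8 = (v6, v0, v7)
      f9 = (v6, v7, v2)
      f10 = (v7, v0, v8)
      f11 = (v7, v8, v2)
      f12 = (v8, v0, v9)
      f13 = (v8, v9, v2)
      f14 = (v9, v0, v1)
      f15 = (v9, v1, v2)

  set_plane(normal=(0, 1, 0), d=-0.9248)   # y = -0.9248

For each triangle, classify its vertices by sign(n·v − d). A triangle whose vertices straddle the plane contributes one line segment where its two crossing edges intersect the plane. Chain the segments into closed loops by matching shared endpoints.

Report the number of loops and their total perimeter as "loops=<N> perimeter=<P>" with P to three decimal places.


Straddling triangles (8 of 16):
  (v6,v0,v7) [++-] → (-0.9248, -0.9248, 0)–(-1.21697, -0.9248, 0)  len=0.2922
  (v6,v7,v2) [+-+] → (-1.21697, -0.9248, 0)–(-0.9248, -0.9248, 0.604425)  len=0.6713
  (v7,v0,v8) [-+-] → (-0.9248, -0.9248, 0)–(0, -0.9248, 0)  len=0.9248
  (v7,v8,v2) [--+] → (0, -0.9248, 1.39682)–(-0.9248, -0.9248, 0.604425)  len=1.2178
  (v8,v0,v9) [-+-] → (0, -0.9248, 0)–(0.9248, -0.9248, 0)  len=0.9248
  (v8,v9,v2) [--+] → (0.9248, -0.9248, 0.604425)–(0, -0.9248, 1.39682)  len=1.2178
  (v9,v0,v1) [-++] → (0.9248, -0.9248, 0)–(1.21697, -0.9248, 0)  len=0.2922
  (v9,v1,v2) [-++] → (1.21697, -0.9248, 0)–(0.9248, -0.9248, 0.604425)  len=0.6713

Chained into 1 loop(s):
  loop 1: 8 segments, perimeter = 6.2123
Total perimeter = 6.212

loops=1 perimeter=6.212


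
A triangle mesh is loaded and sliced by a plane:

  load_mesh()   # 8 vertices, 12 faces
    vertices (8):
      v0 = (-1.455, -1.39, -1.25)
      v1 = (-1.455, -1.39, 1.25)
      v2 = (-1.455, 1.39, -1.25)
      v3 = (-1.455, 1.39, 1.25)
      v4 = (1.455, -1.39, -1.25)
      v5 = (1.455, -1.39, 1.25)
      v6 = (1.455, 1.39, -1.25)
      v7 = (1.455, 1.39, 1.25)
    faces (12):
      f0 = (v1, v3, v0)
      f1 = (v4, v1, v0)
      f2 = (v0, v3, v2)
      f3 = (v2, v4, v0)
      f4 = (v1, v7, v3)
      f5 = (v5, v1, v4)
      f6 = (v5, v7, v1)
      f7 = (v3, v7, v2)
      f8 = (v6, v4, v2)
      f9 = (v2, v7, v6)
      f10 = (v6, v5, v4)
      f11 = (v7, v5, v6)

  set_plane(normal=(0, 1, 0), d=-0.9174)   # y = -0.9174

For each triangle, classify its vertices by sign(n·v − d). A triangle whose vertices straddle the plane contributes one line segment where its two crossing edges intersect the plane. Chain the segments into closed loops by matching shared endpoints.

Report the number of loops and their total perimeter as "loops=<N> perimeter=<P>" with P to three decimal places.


loops=1 perimeter=10.820

Straddling triangles (8 of 12):
  (v1,v3,v0) [-+-] → (-1.455, -0.9174, 1.25)–(-1.455, -0.9174, -0.825)  len=2.0750
  (v0,v3,v2) [-++] → (-1.455, -0.9174, -0.825)–(-1.455, -0.9174, -1.25)  len=0.4250
  (v2,v4,v0) [+--] → (0.9603, -0.9174, -1.25)–(-1.455, -0.9174, -1.25)  len=2.4153
  (v1,v7,v3) [-++] → (-0.9603, -0.9174, 1.25)–(-1.455, -0.9174, 1.25)  len=0.4947
  (v5,v7,v1) [-+-] → (1.455, -0.9174, 1.25)–(-0.9603, -0.9174, 1.25)  len=2.4153
  (v6,v4,v2) [+-+] → (1.455, -0.9174, -1.25)–(0.9603, -0.9174, -1.25)  len=0.4947
  (v6,v5,v4) [+--] → (1.455, -0.9174, 0.825)–(1.455, -0.9174, -1.25)  len=2.0750
  (v7,v5,v6) [+-+] → (1.455, -0.9174, 1.25)–(1.455, -0.9174, 0.825)  len=0.4250

Chained into 1 loop(s):
  loop 1: 8 segments, perimeter = 10.8200
Total perimeter = 10.820


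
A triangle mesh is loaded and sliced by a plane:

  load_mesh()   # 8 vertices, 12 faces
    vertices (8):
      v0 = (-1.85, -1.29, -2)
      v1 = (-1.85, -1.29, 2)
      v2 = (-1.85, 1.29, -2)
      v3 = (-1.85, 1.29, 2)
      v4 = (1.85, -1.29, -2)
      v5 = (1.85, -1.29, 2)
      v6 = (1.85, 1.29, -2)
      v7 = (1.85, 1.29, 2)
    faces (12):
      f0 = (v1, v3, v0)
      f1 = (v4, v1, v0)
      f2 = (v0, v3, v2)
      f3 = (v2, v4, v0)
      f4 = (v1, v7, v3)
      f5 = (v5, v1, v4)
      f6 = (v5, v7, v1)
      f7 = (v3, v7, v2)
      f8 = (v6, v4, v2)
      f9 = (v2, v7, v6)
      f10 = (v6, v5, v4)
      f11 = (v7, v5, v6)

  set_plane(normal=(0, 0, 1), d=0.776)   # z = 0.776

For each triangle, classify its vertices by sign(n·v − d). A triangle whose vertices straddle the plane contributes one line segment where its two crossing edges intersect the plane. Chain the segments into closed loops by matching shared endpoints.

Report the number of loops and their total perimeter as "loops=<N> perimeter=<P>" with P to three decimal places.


loops=1 perimeter=12.560

Straddling triangles (8 of 12):
  (v1,v3,v0) [++-] → (-1.85, 0.50052, 0.776)–(-1.85, -1.29, 0.776)  len=1.7905
  (v4,v1,v0) [-+-] → (-0.7178, -1.29, 0.776)–(-1.85, -1.29, 0.776)  len=1.1322
  (v0,v3,v2) [-+-] → (-1.85, 0.50052, 0.776)–(-1.85, 1.29, 0.776)  len=0.7895
  (v5,v1,v4) [++-] → (-0.7178, -1.29, 0.776)–(1.85, -1.29, 0.776)  len=2.5678
  (v3,v7,v2) [++-] → (0.7178, 1.29, 0.776)–(-1.85, 1.29, 0.776)  len=2.5678
  (v2,v7,v6) [-+-] → (0.7178, 1.29, 0.776)–(1.85, 1.29, 0.776)  len=1.1322
  (v6,v5,v4) [-+-] → (1.85, -0.50052, 0.776)–(1.85, -1.29, 0.776)  len=0.7895
  (v7,v5,v6) [++-] → (1.85, -0.50052, 0.776)–(1.85, 1.29, 0.776)  len=1.7905

Chained into 1 loop(s):
  loop 1: 8 segments, perimeter = 12.5600
Total perimeter = 12.560


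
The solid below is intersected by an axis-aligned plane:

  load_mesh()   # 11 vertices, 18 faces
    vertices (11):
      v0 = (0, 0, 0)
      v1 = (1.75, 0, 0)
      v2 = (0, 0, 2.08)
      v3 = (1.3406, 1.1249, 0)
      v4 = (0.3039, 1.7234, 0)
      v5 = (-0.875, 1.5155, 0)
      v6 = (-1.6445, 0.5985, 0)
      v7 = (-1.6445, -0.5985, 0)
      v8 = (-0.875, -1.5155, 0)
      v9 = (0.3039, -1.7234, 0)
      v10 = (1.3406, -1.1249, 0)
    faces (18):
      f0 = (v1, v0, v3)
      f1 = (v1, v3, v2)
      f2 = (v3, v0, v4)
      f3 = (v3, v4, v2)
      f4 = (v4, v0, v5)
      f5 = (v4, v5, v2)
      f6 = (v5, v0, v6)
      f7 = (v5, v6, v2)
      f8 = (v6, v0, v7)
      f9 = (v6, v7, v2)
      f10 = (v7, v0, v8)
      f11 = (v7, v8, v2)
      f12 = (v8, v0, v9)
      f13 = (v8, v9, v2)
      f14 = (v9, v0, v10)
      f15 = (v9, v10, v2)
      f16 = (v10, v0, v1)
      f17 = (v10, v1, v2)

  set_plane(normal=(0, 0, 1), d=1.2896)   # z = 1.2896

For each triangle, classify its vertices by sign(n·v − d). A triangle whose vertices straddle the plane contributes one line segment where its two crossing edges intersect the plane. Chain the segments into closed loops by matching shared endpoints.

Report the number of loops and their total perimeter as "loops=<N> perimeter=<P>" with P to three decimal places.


Straddling triangles (9 of 18):
  (v1,v3,v2) [--+] → (0.509428, 0.427462, 1.2896)–(0.665, 0, 1.2896)  len=0.4549
  (v3,v4,v2) [--+] → (0.115482, 0.654892, 1.2896)–(0.509428, 0.427462, 1.2896)  len=0.4549
  (v4,v5,v2) [--+] → (-0.3325, 0.57589, 1.2896)–(0.115482, 0.654892, 1.2896)  len=0.4549
  (v5,v6,v2) [--+] → (-0.62491, 0.22743, 1.2896)–(-0.3325, 0.57589, 1.2896)  len=0.4549
  (v6,v7,v2) [--+] → (-0.62491, -0.22743, 1.2896)–(-0.62491, 0.22743, 1.2896)  len=0.4549
  (v7,v8,v2) [--+] → (-0.3325, -0.57589, 1.2896)–(-0.62491, -0.22743, 1.2896)  len=0.4549
  (v8,v9,v2) [--+] → (0.115482, -0.654892, 1.2896)–(-0.3325, -0.57589, 1.2896)  len=0.4549
  (v9,v10,v2) [--+] → (0.509428, -0.427462, 1.2896)–(0.115482, -0.654892, 1.2896)  len=0.4549
  (v10,v1,v2) [--+] → (0.665, 0, 1.2896)–(0.509428, -0.427462, 1.2896)  len=0.4549

Chained into 1 loop(s):
  loop 1: 9 segments, perimeter = 4.0940
Total perimeter = 4.094

loops=1 perimeter=4.094
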